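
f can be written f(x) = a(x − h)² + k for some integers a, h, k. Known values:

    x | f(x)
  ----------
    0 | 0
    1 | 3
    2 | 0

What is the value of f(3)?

-9

First differences 3, -3; second difference -6 = 2a, so a = -3.
Expanding, the x-coefficient is −2ah = 6h; matching it to the data gives h = 1, and then k = 3.
So f(x) = -3(x − 1)² + 3.
f(3) = -3·2² + 3 = -9.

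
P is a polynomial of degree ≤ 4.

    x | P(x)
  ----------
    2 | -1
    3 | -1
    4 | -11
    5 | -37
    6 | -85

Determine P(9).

-421

First differences: 0, -10, -26, -48. Second differences: -10, -16, -22. Third differences: -6, -6.
Level-3 differences are constant, so P has degree 3.
Fitting a degree-3 polynomial gives P(x) = -x³ + 4x² - x - 7.
Then P(9) = -421.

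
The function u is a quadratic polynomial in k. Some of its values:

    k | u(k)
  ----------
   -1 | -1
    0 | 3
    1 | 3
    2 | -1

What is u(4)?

First differences: 4, 0, -4. Second differences: -4, -4.
Level-2 differences are constant, so u has degree 2.
Fitting a degree-2 polynomial gives u(k) = -2k² + 2k + 3.
Then u(4) = -21.

-21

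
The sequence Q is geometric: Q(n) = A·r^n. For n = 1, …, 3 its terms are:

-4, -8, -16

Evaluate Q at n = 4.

-32

Consecutive ratio: -8/(-4) = 2, and -16/(-8) = 2, so r = 2.
Then A·2^1 = -4 gives A = -2, and Q(n) = -2·2^n.
Q(4) = -2·2^4 = -32.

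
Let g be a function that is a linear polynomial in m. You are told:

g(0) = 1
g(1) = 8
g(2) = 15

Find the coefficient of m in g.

7

First differences: 7, 7.
Level-1 differences are constant, so g has degree 1.
Fitting a degree-1 polynomial gives g(m) = 7m + 1.
The coefficient of m is 7.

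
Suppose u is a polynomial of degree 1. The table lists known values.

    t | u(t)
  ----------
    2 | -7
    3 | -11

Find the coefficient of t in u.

-4

Write u(t) = at + b; the 2 given values yield a linear system in the 2 coefficients.
Solving, u(t) = -4t + 1.
The coefficient of t is -4.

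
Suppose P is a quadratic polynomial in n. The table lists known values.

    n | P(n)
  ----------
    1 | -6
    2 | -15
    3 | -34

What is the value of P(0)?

-7

Write P(n) = an² + bn + c; the 3 given values yield a linear system in the 3 coefficients.
Solving, P(n) = -5n² + 6n - 7.
Then P(0) = -7.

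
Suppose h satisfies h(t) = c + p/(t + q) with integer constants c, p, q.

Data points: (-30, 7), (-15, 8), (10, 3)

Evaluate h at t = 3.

(h(t) − c)(t + q) = p for each data point; the three points give a linear system in c and q, then p follows.
Solving: c = 6, q = 0, p = -30, so h(t) = 6 − 30/(t + 0).
Then h(3) = 6 − 30/3 = -4.

-4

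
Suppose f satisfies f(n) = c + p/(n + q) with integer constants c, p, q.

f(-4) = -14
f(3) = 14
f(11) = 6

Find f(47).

3

(f(n) − c)(n + q) = p for each data point; the three points give a linear system in c and q, then p follows.
Solving: c = 2, q = 1, p = 48, so f(n) = 2 + 48/(n + 1).
Then f(47) = 2 + 48/48 = 3.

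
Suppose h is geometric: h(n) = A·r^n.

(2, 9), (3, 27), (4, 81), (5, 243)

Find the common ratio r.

3

Consecutive ratio: 27/9 = 3, and 81/27 = 3, so r = 3.
Then A·3^2 = 9 gives A = 1, and h(n) = 1·3^n.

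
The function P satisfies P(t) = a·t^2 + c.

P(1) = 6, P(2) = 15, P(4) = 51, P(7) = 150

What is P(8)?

195

From P(1) = 6 and P(2) = 15: 1a + c = 6 and 4a + c = 15.
Subtracting: 3a = 9, so a = 3; then c = 6 − 3·1 = 3.
So P(t) = 3t² + 3, and P(8) = 195.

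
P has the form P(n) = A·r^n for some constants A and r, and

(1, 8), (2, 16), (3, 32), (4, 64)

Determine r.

Consecutive ratio: 16/8 = 2, and 32/16 = 2, so r = 2.
Then A·2^1 = 8 gives A = 4, and P(n) = 4·2^n.

2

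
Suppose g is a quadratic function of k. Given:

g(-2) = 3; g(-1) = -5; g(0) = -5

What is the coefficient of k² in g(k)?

4

Write g(k) = ak² + bk + c; the 3 given values yield a linear system in the 3 coefficients.
Solving, g(k) = 4k² + 4k - 5.
The coefficient of k² is 4.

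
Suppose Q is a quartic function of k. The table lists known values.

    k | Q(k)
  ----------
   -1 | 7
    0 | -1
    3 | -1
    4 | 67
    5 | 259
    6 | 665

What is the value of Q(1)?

Write Q(k) = ak^4 + bk³ + ck² + dk + e; the 6 given values yield a linear system in the 5 coefficients.
Solving, Q(k) = k^4 - 3k³ + k² - 3k - 1.
Then Q(1) = -5.

-5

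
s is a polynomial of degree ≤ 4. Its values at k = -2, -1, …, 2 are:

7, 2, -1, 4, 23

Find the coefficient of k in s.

First differences: -5, -3, 5, 19. Second differences: 2, 8, 14. Third differences: 6, 6.
Level-3 differences are constant, so s has degree 3.
Fitting a degree-3 polynomial gives s(k) = k³ + 4k² - 1.
The coefficient of k is 0.

0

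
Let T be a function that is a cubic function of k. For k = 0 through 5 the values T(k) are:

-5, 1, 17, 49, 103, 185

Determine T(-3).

First differences: 6, 16, 32, 54, 82. Second differences: 10, 16, 22, 28. Third differences: 6, 6, 6.
Level-3 differences are constant, so T has degree 3.
Fitting a degree-3 polynomial gives T(k) = k³ + 2k² + 3k - 5.
Then T(-3) = -23.

-23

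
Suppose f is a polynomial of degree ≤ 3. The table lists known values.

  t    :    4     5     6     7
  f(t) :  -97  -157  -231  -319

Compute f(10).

First differences: -60, -74, -88. Second differences: -14, -14.
Level-2 differences are constant, so f has degree 2.
Fitting a degree-2 polynomial gives f(t) = -7t² + 3t + 3.
Then f(10) = -667.

-667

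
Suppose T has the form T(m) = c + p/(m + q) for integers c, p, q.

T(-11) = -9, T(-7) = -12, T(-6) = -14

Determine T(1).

(T(m) − c)(m + q) = p for each data point; the three points give a linear system in c and q, then p follows.
Solving: c = -6, q = 3, p = 24, so T(m) = -6 + 24/(m + 3).
Then T(1) = -6 + 24/4 = 0.

0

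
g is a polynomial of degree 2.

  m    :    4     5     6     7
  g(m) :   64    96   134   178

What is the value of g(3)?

First differences: 32, 38, 44. Second differences: 6, 6.
Level-2 differences are constant, so g has degree 2.
Fitting a degree-2 polynomial gives g(m) = 3m² + 5m - 4.
Then g(3) = 38.

38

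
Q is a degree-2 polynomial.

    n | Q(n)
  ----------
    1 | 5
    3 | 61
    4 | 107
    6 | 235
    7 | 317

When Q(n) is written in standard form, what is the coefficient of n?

Write Q(n) = an² + bn + c; the 5 given values yield a linear system in the 3 coefficients.
Solving, Q(n) = 6n² + 4n - 5.
The coefficient of n is 4.

4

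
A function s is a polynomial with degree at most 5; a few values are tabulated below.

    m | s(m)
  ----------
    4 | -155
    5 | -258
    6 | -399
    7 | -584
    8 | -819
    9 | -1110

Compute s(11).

First differences: -103, -141, -185, -235, -291. Second differences: -38, -44, -50, -56. Third differences: -6, -6, -6.
Level-3 differences are constant, so s has degree 3.
Fitting a degree-3 polynomial gives s(m) = -m³ - 4m² - 6m - 3.
Then s(11) = -1884.

-1884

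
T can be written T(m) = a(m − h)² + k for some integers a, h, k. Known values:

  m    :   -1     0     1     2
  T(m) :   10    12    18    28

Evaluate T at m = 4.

60

First differences 2, 6, 10; second difference 4 = 2a, so a = 2.
Expanding, the m-coefficient is −2ah = -4h; matching it to the data gives h = -1, and then k = 10.
So T(m) = 2(m + 1)² + 10.
T(4) = 2·5² + 10 = 60.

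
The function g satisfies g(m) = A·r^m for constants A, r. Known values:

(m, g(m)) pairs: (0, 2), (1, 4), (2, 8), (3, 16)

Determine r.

Consecutive ratio: 4/2 = 2, and 8/4 = 2, so r = 2.
Then A·2^0 = 2 gives A = 2, and g(m) = 2·2^m.

2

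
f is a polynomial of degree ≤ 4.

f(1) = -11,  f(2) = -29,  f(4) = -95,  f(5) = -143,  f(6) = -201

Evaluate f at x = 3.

-57

Write f(x) = ax^4 + bx³ + cx² + dx + e; the 5 given values yield a linear system in the 5 coefficients.
Solving, the top 2 coefficients vanish, and f(x) = -5x² - 3x - 3.
Then f(3) = -57.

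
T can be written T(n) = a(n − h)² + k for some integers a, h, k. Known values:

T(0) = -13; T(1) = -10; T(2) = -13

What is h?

1

First differences 3, -3; second difference -6 = 2a, so a = -3.
Expanding, the n-coefficient is −2ah = 6h; matching it to the data gives h = 1, and then k = -10.
So T(n) = -3(n − 1)² − 10.
Hence h = 1.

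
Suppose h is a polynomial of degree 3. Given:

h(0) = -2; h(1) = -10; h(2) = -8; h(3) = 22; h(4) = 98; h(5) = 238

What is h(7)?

First differences: -8, 2, 30, 76, 140. Second differences: 10, 28, 46, 64. Third differences: 18, 18, 18.
Level-3 differences are constant, so h has degree 3.
Fitting a degree-3 polynomial gives h(t) = 3t³ - 4t² - 7t - 2.
Then h(7) = 782.

782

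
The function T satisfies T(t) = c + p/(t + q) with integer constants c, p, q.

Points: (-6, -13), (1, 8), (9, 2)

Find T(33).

(T(t) − c)(t + q) = p for each data point; the three points give a linear system in c and q, then p follows.
Solving: c = -1, q = 3, p = 36, so T(t) = -1 + 36/(t + 3).
Then T(33) = -1 + 36/36 = 0.

0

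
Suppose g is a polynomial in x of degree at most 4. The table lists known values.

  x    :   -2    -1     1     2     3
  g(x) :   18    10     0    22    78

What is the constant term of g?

0

Write g(x) = ax^4 + bx³ + cx² + dx + e; the 5 given values yield a linear system in the 5 coefficients.
Solving, the leading coefficient vanishes, and g(x) = 2x³ + 5x² - 7x.
The constant term is g(0) = 0.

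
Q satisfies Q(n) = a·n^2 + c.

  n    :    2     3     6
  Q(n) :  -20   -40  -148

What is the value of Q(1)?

From Q(2) = -20 and Q(3) = -40: 4a + c = -20 and 9a + c = -40.
Subtracting: 5a = -20, so a = -4; then c = -20 − (-4)·4 = -4.
So Q(n) = -4n² − 4, and Q(1) = -8.

-8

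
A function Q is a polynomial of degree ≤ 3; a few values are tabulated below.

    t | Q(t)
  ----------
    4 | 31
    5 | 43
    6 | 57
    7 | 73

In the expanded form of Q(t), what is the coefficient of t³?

Write Q(t) = at³ + bt² + ct + d; the 4 given values yield a linear system in the 4 coefficients.
Solving, the leading coefficient vanishes, and Q(t) = t² + 3t + 3.
The coefficient of t³ is 0.

0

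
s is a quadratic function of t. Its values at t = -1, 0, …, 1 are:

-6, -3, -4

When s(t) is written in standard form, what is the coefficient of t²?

-2

Write s(t) = at² + bt + c; the 3 given values yield a linear system in the 3 coefficients.
Solving, s(t) = -2t² + t - 3.
The coefficient of t² is -2.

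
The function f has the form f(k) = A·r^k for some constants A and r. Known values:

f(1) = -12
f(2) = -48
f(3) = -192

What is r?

4

Consecutive ratio: -48/(-12) = 4, and -192/(-48) = 4, so r = 4.
Then A·4^1 = -12 gives A = -3, and f(k) = -3·4^k.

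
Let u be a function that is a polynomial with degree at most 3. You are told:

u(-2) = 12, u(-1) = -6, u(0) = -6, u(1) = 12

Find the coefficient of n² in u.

Write u(n) = an³ + bn² + cn + d; the 4 given values yield a linear system in the 4 coefficients.
Solving, the leading coefficient vanishes, and u(n) = 9n² + 9n - 6.
The coefficient of n² is 9.

9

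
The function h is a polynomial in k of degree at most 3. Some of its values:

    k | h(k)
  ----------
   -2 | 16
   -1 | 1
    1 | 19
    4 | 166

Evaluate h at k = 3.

Write h(k) = ak³ + bk² + ck + d; the 4 given values yield a linear system in the 4 coefficients.
Solving, the leading coefficient vanishes, and h(k) = 8k² + 9k + 2.
Then h(3) = 101.

101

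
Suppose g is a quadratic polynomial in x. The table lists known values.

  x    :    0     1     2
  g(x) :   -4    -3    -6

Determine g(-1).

-9

Write g(x) = ax² + bx + c; the 3 given values yield a linear system in the 3 coefficients.
Solving, g(x) = -2x² + 3x - 4.
Then g(-1) = -9.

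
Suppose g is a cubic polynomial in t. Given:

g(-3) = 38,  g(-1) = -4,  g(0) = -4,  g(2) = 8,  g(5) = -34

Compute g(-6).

296

Write g(t) = at³ + bt² + ct + d; the 5 given values yield a linear system in the 4 coefficients.
Solving, g(t) = -t³ + 3t² + 4t - 4.
Then g(-6) = 296.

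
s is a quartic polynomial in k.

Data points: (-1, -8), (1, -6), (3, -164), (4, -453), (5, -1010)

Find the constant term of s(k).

-5

Write s(k) = ak^4 + bk³ + ck² + dk + e; the 5 given values yield a linear system in the 5 coefficients.
Solving, s(k) = -k^4 - 3k³ - k² + 4k - 5.
The constant term is s(0) = -5.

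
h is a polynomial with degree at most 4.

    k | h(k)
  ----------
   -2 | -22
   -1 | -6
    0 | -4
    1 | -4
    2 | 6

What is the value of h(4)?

104

Write h(k) = ak^4 + bk³ + ck² + dk + e; the 5 given values yield a linear system in the 5 coefficients.
Solving, the leading coefficient vanishes, and h(k) = 2k³ - k² - k - 4.
Then h(4) = 104.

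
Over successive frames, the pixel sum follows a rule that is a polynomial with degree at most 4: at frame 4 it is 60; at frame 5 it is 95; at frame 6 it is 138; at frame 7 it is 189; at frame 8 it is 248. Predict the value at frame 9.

315

Write the value at x as Q(x).
First differences: 35, 43, 51, 59. Second differences: 8, 8, 8.
Level-2 differences are constant, so Q has degree 2.
Extending the table by one column gives the next first difference 67, so Q(9) = 248 + 67 = 315.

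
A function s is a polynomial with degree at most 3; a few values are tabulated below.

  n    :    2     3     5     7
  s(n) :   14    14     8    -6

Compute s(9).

-28

Write s(n) = an³ + bn² + cn + d; the 4 given values yield a linear system in the 4 coefficients.
Solving, the leading coefficient vanishes, and s(n) = -n² + 5n + 8.
Then s(9) = -28.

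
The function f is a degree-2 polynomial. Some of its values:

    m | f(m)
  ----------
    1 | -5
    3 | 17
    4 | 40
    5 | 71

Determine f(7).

Write f(m) = am² + bm + c; the 4 given values yield a linear system in the 3 coefficients.
Solving, f(m) = 4m² - 5m - 4.
Then f(7) = 157.

157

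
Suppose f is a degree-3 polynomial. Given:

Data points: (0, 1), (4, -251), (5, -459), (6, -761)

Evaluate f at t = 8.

Write f(t) = at³ + bt² + ct + d; the 4 given values yield a linear system in the 4 coefficients.
Solving, f(t) = -3t³ - 2t² - 7t + 1.
Then f(8) = -1719.

-1719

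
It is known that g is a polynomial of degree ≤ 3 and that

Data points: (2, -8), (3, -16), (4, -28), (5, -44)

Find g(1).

First differences: -8, -12, -16. Second differences: -4, -4.
Level-2 differences are constant, so g has degree 2.
Fitting a degree-2 polynomial gives g(m) = -2m² + 2m - 4.
Then g(1) = -4.

-4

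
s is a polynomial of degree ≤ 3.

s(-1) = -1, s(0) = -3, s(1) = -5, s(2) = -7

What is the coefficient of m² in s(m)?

0

First differences: -2, -2, -2.
Level-1 differences are constant, so s has degree 1.
Fitting a degree-1 polynomial gives s(m) = -2m - 3.
The coefficient of m² is 0.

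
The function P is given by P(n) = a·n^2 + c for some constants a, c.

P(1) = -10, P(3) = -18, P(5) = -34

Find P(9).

-90

From P(1) = -10 and P(3) = -18: 1a + c = -10 and 9a + c = -18.
Subtracting: 8a = -8, so a = -1; then c = -10 − (-1)·1 = -9.
So P(n) = -1n² − 9, and P(9) = -90.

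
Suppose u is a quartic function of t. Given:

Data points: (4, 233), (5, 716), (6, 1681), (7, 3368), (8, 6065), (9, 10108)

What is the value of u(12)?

First differences: 483, 965, 1687, 2697, 4043. Second differences: 482, 722, 1010, 1346. Third differences: 240, 288, 336. Fourth differences: 48, 48.
Level-4 differences are constant, so u has degree 4.
Fitting a degree-4 polynomial gives u(t) = 2t^4 - 4t³ - t² - 2t + 1.
Then u(12) = 34393.

34393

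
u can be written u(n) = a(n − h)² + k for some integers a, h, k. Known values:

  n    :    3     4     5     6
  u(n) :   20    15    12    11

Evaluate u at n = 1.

First differences -5, -3, -1; second difference 2 = 2a, so a = 1.
Expanding, the n-coefficient is −2ah = -2h; matching it to the data gives h = 6, and then k = 11.
So u(n) = 1(n − 6)² + 11.
u(1) = 1·(-5)² + 11 = 36.

36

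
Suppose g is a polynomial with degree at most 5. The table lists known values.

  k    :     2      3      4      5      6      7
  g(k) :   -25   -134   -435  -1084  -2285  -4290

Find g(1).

0

First differences: -109, -301, -649, -1201, -2005. Second differences: -192, -348, -552, -804. Third differences: -156, -204, -252. Fourth differences: -48, -48.
Level-4 differences are constant, so g has degree 4.
Fitting a degree-4 polynomial gives g(k) = -2k^4 + 2k³ - 4k² + 3k + 1.
Then g(1) = 0.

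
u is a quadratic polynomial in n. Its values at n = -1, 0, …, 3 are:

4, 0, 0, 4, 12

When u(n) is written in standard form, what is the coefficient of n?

First differences: -4, 0, 4, 8. Second differences: 4, 4, 4.
Level-2 differences are constant, so u has degree 2.
Fitting a degree-2 polynomial gives u(n) = 2n² - 2n.
The coefficient of n is -2.

-2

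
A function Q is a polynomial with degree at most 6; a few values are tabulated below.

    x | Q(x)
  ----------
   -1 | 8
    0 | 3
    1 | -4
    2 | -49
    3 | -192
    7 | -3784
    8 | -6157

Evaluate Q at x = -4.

Write Q(x) = ax^6 + bx^5 + cx^4 + dx³ + ex² + px + q; the 7 given values yield a linear system in the 7 coefficients.
Solving, the top 2 coefficients vanish, and Q(x) = -x^4 - 4x³ - 2x + 3.
Then Q(-4) = 11.

11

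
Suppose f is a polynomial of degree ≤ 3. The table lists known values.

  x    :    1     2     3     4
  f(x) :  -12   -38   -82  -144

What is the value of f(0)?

-4

First differences: -26, -44, -62. Second differences: -18, -18.
Level-2 differences are constant, so f has degree 2.
Fitting a degree-2 polynomial gives f(x) = -9x² + x - 4.
Then f(0) = -4.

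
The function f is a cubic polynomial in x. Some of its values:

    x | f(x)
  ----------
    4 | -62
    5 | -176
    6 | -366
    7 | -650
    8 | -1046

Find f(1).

Write f(x) = ax³ + bx² + cx + d; the 5 given values yield a linear system in the 4 coefficients.
Solving, f(x) = -3x³ + 7x² + 6x - 6.
Then f(1) = 4.

4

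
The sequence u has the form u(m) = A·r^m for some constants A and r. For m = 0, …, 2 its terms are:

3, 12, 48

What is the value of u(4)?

Consecutive ratio: 12/3 = 4, and 48/12 = 4, so r = 4.
Then A·4^0 = 3 gives A = 3, and u(m) = 3·4^m.
u(4) = 3·4^4 = 768.

768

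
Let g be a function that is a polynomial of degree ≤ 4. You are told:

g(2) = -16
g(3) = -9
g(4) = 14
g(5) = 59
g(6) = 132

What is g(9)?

First differences: 7, 23, 45, 73. Second differences: 16, 22, 28. Third differences: 6, 6.
Level-3 differences are constant, so g has degree 3.
Fitting a degree-3 polynomial gives g(t) = t³ - t² - 7t - 6.
Then g(9) = 579.

579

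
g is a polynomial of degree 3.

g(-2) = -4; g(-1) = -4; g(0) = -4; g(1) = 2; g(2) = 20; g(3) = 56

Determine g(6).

First differences: 0, 0, 6, 18, 36. Second differences: 0, 6, 12, 18. Third differences: 6, 6, 6.
Level-3 differences are constant, so g has degree 3.
Fitting a degree-3 polynomial gives g(t) = t³ + 3t² + 2t - 4.
Then g(6) = 332.

332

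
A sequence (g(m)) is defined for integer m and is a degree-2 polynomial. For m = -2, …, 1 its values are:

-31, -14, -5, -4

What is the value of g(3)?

First differences: 17, 9, 1. Second differences: -8, -8.
Level-2 differences are constant, so g has degree 2.
Fitting a degree-2 polynomial gives g(m) = -4m² + 5m - 5.
Then g(3) = -26.

-26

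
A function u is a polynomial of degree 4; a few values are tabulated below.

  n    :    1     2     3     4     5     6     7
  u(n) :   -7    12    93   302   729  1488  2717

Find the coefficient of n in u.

First differences: 19, 81, 209, 427, 759, 1229. Second differences: 62, 128, 218, 332, 470. Third differences: 66, 90, 114, 138. Fourth differences: 24, 24, 24.
Level-4 differences are constant, so u has degree 4.
Fitting a degree-4 polynomial gives u(n) = n^4 + n³ - 3n - 6.
The coefficient of n is -3.

-3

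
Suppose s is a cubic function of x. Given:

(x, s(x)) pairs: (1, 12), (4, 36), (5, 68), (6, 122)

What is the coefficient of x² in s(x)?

-4

Write s(x) = ax³ + bx² + cx + d; the 4 given values yield a linear system in the 4 coefficients.
Solving, s(x) = x³ - 4x² + 7x + 8.
The coefficient of x² is -4.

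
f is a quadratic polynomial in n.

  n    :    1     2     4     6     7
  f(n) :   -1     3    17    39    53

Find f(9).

Write f(n) = an² + bn + c; the 5 given values yield a linear system in the 3 coefficients.
Solving, f(n) = n² + n - 3.
Then f(9) = 87.

87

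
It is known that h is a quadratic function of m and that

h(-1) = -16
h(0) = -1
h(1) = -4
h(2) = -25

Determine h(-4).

-169

First differences: 15, -3, -21. Second differences: -18, -18.
Level-2 differences are constant, so h has degree 2.
Fitting a degree-2 polynomial gives h(m) = -9m² + 6m - 1.
Then h(-4) = -169.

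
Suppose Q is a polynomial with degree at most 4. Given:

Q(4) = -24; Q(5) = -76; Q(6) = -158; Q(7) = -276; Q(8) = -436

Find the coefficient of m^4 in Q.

0

Write Q(m) = am^4 + bm³ + cm² + dm + e; the 5 given values yield a linear system in the 5 coefficients.
Solving, the leading coefficient vanishes, and Q(m) = -m³ + 9m + 4.
The coefficient of m^4 is 0.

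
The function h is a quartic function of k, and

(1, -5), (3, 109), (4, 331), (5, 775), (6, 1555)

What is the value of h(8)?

4699

Write h(k) = ak^4 + bk³ + ck² + dk + e; the 5 given values yield a linear system in the 5 coefficients.
Solving, h(k) = k^4 + k³ + 2k² - 4k - 5.
Then h(8) = 4699.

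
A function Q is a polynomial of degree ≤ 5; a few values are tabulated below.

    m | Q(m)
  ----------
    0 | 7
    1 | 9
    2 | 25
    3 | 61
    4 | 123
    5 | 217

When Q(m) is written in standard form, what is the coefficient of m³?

First differences: 2, 16, 36, 62, 94. Second differences: 14, 20, 26, 32. Third differences: 6, 6, 6.
Level-3 differences are constant, so Q has degree 3.
Fitting a degree-3 polynomial gives Q(m) = m³ + 4m² - 3m + 7.
The coefficient of m³ is 1.

1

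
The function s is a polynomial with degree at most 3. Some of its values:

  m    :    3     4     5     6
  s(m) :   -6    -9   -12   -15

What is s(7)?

-18

Write s(m) = am³ + bm² + cm + d; the 4 given values yield a linear system in the 4 coefficients.
Solving, the top 2 coefficients vanish, and s(m) = -3m + 3.
Then s(7) = -18.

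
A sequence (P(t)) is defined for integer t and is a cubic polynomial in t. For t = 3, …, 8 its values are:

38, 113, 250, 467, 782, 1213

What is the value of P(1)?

Write P(t) = at³ + bt² + ct + d; the 6 given values yield a linear system in the 4 coefficients.
Solving, P(t) = 3t³ - 5t² - t + 5.
Then P(1) = 2.

2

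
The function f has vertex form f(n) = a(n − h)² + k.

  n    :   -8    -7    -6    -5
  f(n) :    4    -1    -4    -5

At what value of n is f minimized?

First differences -5, -3, -1; second difference 2 = 2a, so a = 1.
Expanding, the n-coefficient is −2ah = -2h; matching it to the data gives h = -5, and then k = -5.
So f(n) = 1(n + 5)² − 5.
Hence h = -5.

-5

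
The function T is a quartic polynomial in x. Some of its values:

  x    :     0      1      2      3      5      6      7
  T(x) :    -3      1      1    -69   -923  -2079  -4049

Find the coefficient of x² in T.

Write T(x) = ax^4 + bx³ + cx² + dx + e; the 7 given values yield a linear system in the 5 coefficients.
Solving, T(x) = -2x^4 + x³ + 9x² - 4x - 3.
The coefficient of x² is 9.

9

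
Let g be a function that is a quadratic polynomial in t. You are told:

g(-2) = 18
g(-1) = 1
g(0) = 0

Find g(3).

93

Write g(t) = at² + bt + c; the 3 given values yield a linear system in the 3 coefficients.
Solving, g(t) = 8t² + 7t.
Then g(3) = 93.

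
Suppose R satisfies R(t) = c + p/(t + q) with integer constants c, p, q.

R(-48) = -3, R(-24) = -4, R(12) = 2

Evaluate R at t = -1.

-50

(R(t) − c)(t + q) = p for each data point; the three points give a linear system in c and q, then p follows.
Solving: c = -2, q = 0, p = 48, so R(t) = -2 + 48/(t + 0).
Then R(-1) = -2 + 48/(-1) = -50.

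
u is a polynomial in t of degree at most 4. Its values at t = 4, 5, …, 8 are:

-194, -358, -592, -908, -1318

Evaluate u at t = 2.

-28

First differences: -164, -234, -316, -410. Second differences: -70, -82, -94. Third differences: -12, -12.
Level-3 differences are constant, so u has degree 3.
Fitting a degree-3 polynomial gives u(t) = -2t³ - 5t² + 3t + 2.
Then u(2) = -28.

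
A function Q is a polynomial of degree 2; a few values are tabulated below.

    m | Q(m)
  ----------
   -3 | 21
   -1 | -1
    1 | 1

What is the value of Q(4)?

Write Q(m) = am² + bm + c; the 3 given values yield a linear system in the 3 coefficients.
Solving, Q(m) = 3m² + m - 3.
Then Q(4) = 49.

49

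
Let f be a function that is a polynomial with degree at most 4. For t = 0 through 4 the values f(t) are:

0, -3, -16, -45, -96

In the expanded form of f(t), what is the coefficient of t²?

-2

First differences: -3, -13, -29, -51. Second differences: -10, -16, -22. Third differences: -6, -6.
Level-3 differences are constant, so f has degree 3.
Fitting a degree-3 polynomial gives f(t) = -t³ - 2t².
The coefficient of t² is -2.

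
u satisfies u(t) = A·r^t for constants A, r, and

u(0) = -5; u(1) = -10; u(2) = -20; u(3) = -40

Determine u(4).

-80

Consecutive ratio: -10/(-5) = 2, and -20/(-10) = 2, so r = 2.
Then A·2^0 = -5 gives A = -5, and u(t) = -5·2^t.
u(4) = -5·2^4 = -80.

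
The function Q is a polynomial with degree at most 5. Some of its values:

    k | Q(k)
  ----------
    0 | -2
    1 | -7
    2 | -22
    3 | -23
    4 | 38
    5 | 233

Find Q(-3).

73

Write Q(k) = ak^5 + bk^4 + ck³ + dk² + ek + p; the 6 given values yield a linear system in the 6 coefficients.
Solving, the leading coefficient vanishes, and Q(k) = k^4 - 2k³ - 6k² + 2k - 2.
Then Q(-3) = 73.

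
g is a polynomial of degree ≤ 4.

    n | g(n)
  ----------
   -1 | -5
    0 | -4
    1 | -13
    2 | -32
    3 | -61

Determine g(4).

-100

Write g(n) = an^4 + bn³ + cn² + dn + e; the 5 given values yield a linear system in the 5 coefficients.
Solving, the top 2 coefficients vanish, and g(n) = -5n² - 4n - 4.
Then g(4) = -100.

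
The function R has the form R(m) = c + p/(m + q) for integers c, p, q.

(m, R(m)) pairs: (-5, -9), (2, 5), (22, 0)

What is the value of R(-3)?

(R(m) − c)(m + q) = p for each data point; the three points give a linear system in c and q, then p follows.
Solving: c = -1, q = 2, p = 24, so R(m) = -1 + 24/(m + 2).
Then R(-3) = -1 + 24/(-1) = -25.

-25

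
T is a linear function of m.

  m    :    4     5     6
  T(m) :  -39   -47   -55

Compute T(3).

First differences: -8, -8.
Level-1 differences are constant, so T has degree 1.
Fitting a degree-1 polynomial gives T(m) = -8m - 7.
Then T(3) = -31.

-31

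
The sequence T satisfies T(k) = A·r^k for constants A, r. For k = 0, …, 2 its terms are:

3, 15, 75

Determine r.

Consecutive ratio: 15/3 = 5, and 75/15 = 5, so r = 5.
Then A·5^0 = 3 gives A = 3, and T(k) = 3·5^k.

5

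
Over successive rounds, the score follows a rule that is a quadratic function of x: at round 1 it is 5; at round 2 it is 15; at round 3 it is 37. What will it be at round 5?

Write the value at x as u(x).
Write u(x) = ax² + bx + c; the 3 given values yield a linear system in the 3 coefficients.
Solving, u(x) = 6x² - 8x + 7.
Then u(5) = 117.

117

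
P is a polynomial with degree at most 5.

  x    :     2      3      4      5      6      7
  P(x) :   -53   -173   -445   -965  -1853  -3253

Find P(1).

First differences: -120, -272, -520, -888, -1400. Second differences: -152, -248, -368, -512. Third differences: -96, -120, -144. Fourth differences: -24, -24.
Level-4 differences are constant, so P has degree 4.
Fitting a degree-4 polynomial gives P(x) = -x^4 - 2x³ - 3x² - 2x - 5.
Then P(1) = -13.

-13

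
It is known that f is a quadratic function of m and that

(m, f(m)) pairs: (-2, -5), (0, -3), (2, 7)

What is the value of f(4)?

Write f(m) = am² + bm + c; the 3 given values yield a linear system in the 3 coefficients.
Solving, f(m) = m² + 3m - 3.
Then f(4) = 25.

25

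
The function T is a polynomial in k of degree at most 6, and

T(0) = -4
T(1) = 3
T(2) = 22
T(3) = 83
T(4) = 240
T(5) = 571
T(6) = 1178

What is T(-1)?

-5

First differences: 7, 19, 61, 157, 331, 607. Second differences: 12, 42, 96, 174, 276. Third differences: 30, 54, 78, 102. Fourth differences: 24, 24, 24.
Level-4 differences are constant, so T has degree 4.
Fitting a degree-4 polynomial gives T(k) = k^4 - k³ + 2k² + 5k - 4.
Then T(-1) = -5.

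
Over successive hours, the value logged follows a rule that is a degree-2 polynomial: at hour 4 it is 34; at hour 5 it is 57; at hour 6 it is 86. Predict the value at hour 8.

162

Write the value at t as Q(t).
Write Q(t) = at² + bt + c; the 3 given values yield a linear system in the 3 coefficients.
Solving, Q(t) = 3t² - 4t + 2.
Then Q(8) = 162.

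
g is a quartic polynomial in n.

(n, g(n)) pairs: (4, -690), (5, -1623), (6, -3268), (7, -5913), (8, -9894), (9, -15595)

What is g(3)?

-229

Write g(n) = an^4 + bn³ + cn² + dn + e; the 6 given values yield a linear system in the 5 coefficients.
Solving, g(n) = -2n^4 - 4n³ + 6n² - 5n + 2.
Then g(3) = -229.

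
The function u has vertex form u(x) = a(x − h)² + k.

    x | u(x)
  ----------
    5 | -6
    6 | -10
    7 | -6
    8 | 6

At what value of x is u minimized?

6

First differences -4, 4, 12; second difference 8 = 2a, so a = 4.
Expanding, the x-coefficient is −2ah = -8h; matching it to the data gives h = 6, and then k = -10.
So u(x) = 4(x − 6)² − 10.
Hence h = 6.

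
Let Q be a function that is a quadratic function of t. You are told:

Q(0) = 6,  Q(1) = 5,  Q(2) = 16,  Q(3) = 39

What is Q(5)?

121

First differences: -1, 11, 23. Second differences: 12, 12.
Level-2 differences are constant, so Q has degree 2.
Fitting a degree-2 polynomial gives Q(t) = 6t² - 7t + 6.
Then Q(5) = 121.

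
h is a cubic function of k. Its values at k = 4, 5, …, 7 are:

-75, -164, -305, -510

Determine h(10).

-1629

Write h(k) = ak³ + bk² + ck + d; the 4 given values yield a linear system in the 4 coefficients.
Solving, h(k) = -2k³ + 4k² - 3k + 1.
Then h(10) = -1629.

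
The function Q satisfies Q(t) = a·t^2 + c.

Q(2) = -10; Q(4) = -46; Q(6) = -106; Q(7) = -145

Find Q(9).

-241

From Q(2) = -10 and Q(4) = -46: 4a + c = -10 and 16a + c = -46.
Subtracting: 12a = -36, so a = -3; then c = -10 − (-3)·4 = 2.
So Q(t) = -3t² + 2, and Q(9) = -241.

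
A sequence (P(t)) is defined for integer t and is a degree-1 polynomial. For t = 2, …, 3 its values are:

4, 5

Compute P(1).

Write P(t) = at + b; the 2 given values yield a linear system in the 2 coefficients.
Solving, P(t) = t + 2.
Then P(1) = 3.

3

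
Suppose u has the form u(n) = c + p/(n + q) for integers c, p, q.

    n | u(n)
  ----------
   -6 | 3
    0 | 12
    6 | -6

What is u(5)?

-8

(u(n) − c)(n + q) = p for each data point; the three points give a linear system in c and q, then p follows.
Solving: c = 0, q = -2, p = -24, so u(n) = -24/(n − 2).
Then u(5) = 0 − 24/3 = -8.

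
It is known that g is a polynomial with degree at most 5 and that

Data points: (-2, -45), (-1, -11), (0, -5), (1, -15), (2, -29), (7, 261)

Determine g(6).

Write g(n) = an^5 + bn^4 + cn³ + dn² + en + p; the 6 given values yield a linear system in the 6 coefficients.
Solving, the top 2 coefficients vanish, and g(n) = 2n³ - 8n² - 4n - 5.
Then g(6) = 115.

115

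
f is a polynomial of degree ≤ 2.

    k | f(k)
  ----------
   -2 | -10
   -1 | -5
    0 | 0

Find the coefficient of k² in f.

0

First differences: 5, 5.
Level-1 differences are constant, so f has degree 1.
Fitting a degree-1 polynomial gives f(k) = 5k.
The coefficient of k² is 0.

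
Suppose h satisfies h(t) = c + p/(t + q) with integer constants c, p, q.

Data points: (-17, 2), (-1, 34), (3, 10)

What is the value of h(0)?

19

(h(t) − c)(t + q) = p for each data point; the three points give a linear system in c and q, then p follows.
Solving: c = 4, q = 2, p = 30, so h(t) = 4 + 30/(t + 2).
Then h(0) = 4 + 30/2 = 19.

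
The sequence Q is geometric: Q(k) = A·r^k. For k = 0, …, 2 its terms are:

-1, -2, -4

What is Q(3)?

-8

Consecutive ratio: -2/(-1) = 2, and -4/(-2) = 2, so r = 2.
Then A·2^0 = -1 gives A = -1, and Q(k) = -1·2^k.
Q(3) = -1·2^3 = -8.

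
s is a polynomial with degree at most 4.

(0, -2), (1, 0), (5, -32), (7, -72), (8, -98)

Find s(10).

Write s(n) = an^4 + bn³ + cn² + dn + e; the 5 given values yield a linear system in the 5 coefficients.
Solving, the top 2 coefficients vanish, and s(n) = -2n² + 4n - 2.
Then s(10) = -162.

-162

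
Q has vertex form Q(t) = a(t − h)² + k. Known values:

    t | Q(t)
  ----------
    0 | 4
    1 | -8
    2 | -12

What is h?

First differences -12, -4; second difference 8 = 2a, so a = 4.
Expanding, the t-coefficient is −2ah = -8h; matching it to the data gives h = 2, and then k = -12.
So Q(t) = 4(t − 2)² − 12.
Hence h = 2.

2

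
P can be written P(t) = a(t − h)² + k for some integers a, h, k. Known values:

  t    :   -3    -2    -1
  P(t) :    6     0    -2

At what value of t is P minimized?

First differences -6, -2; second difference 4 = 2a, so a = 2.
Expanding, the t-coefficient is −2ah = -4h; matching it to the data gives h = -1, and then k = -2.
So P(t) = 2(t + 1)² − 2.
Hence h = -1.

-1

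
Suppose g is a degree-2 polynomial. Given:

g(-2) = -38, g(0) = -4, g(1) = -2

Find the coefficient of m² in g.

-5

Write g(m) = am² + bm + c; the 3 given values yield a linear system in the 3 coefficients.
Solving, g(m) = -5m² + 7m - 4.
The coefficient of m² is -5.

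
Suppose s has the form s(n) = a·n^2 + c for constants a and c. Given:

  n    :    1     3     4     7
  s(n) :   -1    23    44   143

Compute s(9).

239

From s(1) = -1 and s(3) = 23: 1a + c = -1 and 9a + c = 23.
Subtracting: 8a = 24, so a = 3; then c = -1 − 3·1 = -4.
So s(n) = 3n² − 4, and s(9) = 239.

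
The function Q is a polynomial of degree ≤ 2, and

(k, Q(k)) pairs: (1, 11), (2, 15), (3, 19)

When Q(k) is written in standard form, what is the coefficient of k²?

First differences: 4, 4.
Level-1 differences are constant, so Q has degree 1.
Fitting a degree-1 polynomial gives Q(k) = 4k + 7.
The coefficient of k² is 0.

0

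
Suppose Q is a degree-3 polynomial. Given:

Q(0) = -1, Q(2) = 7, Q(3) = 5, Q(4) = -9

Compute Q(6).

-97

Write Q(m) = am³ + bm² + cm + d; the 4 given values yield a linear system in the 4 coefficients.
Solving, Q(m) = -m³ + 3m² + 2m - 1.
Then Q(6) = -97.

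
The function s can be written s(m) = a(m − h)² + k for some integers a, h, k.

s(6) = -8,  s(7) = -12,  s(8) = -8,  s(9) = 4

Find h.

First differences -4, 4, 12; second difference 8 = 2a, so a = 4.
Expanding, the m-coefficient is −2ah = -8h; matching it to the data gives h = 7, and then k = -12.
So s(m) = 4(m − 7)² − 12.
Hence h = 7.

7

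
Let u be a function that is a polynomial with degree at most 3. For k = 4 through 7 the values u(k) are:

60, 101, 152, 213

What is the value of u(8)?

Write u(k) = ak³ + bk² + ck + d; the 4 given values yield a linear system in the 4 coefficients.
Solving, the leading coefficient vanishes, and u(k) = 5k² - 4k - 4.
Then u(8) = 284.

284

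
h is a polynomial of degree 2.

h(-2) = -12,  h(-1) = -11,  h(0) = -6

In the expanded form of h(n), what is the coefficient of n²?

2

Write h(n) = an² + bn + c; the 3 given values yield a linear system in the 3 coefficients.
Solving, h(n) = 2n² + 7n - 6.
The coefficient of n² is 2.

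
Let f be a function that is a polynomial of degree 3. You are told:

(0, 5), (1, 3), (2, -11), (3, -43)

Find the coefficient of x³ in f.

-1

Write f(x) = ax³ + bx² + cx + d; the 4 given values yield a linear system in the 4 coefficients.
Solving, f(x) = -x³ - 3x² + 2x + 5.
The coefficient of x³ is -1.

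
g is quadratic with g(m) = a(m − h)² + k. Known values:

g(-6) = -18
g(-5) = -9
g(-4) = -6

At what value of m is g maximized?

First differences 9, 3; second difference -6 = 2a, so a = -3.
Expanding, the m-coefficient is −2ah = 6h; matching it to the data gives h = -4, and then k = -6.
So g(m) = -3(m + 4)² − 6.
Hence h = -4.

-4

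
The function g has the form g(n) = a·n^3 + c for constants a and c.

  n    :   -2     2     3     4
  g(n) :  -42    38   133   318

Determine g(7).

1713

From g(-2) = -42 and g(2) = 38: -8a + c = -42 and 8a + c = 38.
Subtracting: 16a = 80, so a = 5; then c = -42 − 5·(-8) = -2.
So g(n) = 5n³ − 2, and g(7) = 1713.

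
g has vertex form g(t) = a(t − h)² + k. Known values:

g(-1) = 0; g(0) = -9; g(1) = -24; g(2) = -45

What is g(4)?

-105

First differences -9, -15, -21; second difference -6 = 2a, so a = -3.
Expanding, the t-coefficient is −2ah = 6h; matching it to the data gives h = -2, and then k = 3.
So g(t) = -3(t + 2)² + 3.
g(4) = -3·6² + 3 = -105.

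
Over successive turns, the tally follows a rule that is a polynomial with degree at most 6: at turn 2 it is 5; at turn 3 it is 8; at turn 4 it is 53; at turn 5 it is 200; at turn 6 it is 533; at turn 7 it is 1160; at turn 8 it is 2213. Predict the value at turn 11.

9608

Write the value at m as s(m).
First differences: 3, 45, 147, 333, 627, 1053. Second differences: 42, 102, 186, 294, 426. Third differences: 60, 84, 108, 132. Fourth differences: 24, 24, 24.
Level-4 differences are constant, so s has degree 4.
Fitting a degree-4 polynomial gives s(m) = m^4 - 4m³ + 2m² + 4m + 5.
Then s(11) = 9608.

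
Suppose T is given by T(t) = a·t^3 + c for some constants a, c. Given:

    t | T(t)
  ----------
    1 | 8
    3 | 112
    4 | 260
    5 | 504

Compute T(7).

From T(1) = 8 and T(3) = 112: 1a + c = 8 and 27a + c = 112.
Subtracting: 26a = 104, so a = 4; then c = 8 − 4·1 = 4.
So T(t) = 4t³ + 4, and T(7) = 1376.

1376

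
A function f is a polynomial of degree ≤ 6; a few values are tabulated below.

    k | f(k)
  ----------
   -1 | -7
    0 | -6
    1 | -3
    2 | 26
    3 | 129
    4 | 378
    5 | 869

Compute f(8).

First differences: 1, 3, 29, 103, 249, 491. Second differences: 2, 26, 74, 146, 242. Third differences: 24, 48, 72, 96. Fourth differences: 24, 24, 24.
Level-4 differences are constant, so f has degree 4.
Fitting a degree-4 polynomial gives f(k) = k^4 + 2k³ - 6.
Then f(8) = 5114.

5114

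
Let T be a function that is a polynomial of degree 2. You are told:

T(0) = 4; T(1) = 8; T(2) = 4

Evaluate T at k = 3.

Write T(k) = ak² + bk + c; the 3 given values yield a linear system in the 3 coefficients.
Solving, T(k) = -4k² + 8k + 4.
Then T(3) = -8.

-8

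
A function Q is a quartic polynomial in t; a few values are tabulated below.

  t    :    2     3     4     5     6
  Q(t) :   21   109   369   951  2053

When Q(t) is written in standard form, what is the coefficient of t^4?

Write Q(t) = at^4 + bt³ + ct² + dt + e; the 5 given values yield a linear system in the 5 coefficients.
Solving, Q(t) = 2t^4 - 3t³ + 3t² + 1.
The coefficient of t^4 is 2.

2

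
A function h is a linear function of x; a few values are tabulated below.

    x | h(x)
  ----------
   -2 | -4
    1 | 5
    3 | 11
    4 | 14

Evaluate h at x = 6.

Write h(x) = ax + b; the 4 given values yield a linear system in the 2 coefficients.
Solving, h(x) = 3x + 2.
Then h(6) = 20.

20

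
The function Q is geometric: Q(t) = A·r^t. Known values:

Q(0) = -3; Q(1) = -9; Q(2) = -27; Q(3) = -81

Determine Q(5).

Consecutive ratio: -9/(-3) = 3, and -27/(-9) = 3, so r = 3.
Then A·3^0 = -3 gives A = -3, and Q(t) = -3·3^t.
Q(5) = -3·3^5 = -729.

-729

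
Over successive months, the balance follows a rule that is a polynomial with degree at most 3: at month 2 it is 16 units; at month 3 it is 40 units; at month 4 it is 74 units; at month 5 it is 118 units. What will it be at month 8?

310

Write the value at x as P(x).
Write P(x) = ax³ + bx² + cx + d; the 4 given values yield a linear system in the 4 coefficients.
Solving, the leading coefficient vanishes, and P(x) = 5x² - x - 2.
Then P(8) = 310.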